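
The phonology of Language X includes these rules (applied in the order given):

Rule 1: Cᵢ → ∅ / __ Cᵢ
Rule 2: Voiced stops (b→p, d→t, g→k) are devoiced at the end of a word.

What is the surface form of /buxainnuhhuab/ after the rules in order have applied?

Rule 1 (degemination): /nn/ is a geminate; the first /n/ deletes. /hh/ is a geminate; the first /h/ deletes. /buxainnuhhuab/ → buxainuhuab.
Rule 2 (final devoicing): /b/ is a voiced stop in word-final position, so it devoices to [p]. /buxainuhuab/ → buxainuhuap.

buxainuhuap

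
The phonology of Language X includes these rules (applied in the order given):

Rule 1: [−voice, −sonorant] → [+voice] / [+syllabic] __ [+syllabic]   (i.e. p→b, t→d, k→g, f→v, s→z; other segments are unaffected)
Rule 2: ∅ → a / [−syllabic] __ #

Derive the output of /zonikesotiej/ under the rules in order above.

zonigezodieja

Rule 1 (intervocalic voicing): /k/ is a voiceless obstruent between vowels /i/ and /e/, so it voices to [g]. /s/ is a voiceless obstruent between vowels /e/ and /o/, so it voices to [z]. /t/ is a voiceless obstruent between vowels /o/ and /i/, so it voices to [d]. /zonikesotiej/ → zonigezodiej.
Rule 2 (final a-epenthesis): the form ends in the consonant /j/, so [a] is inserted word-finally. /zonigezodiej/ → zonigezodieja.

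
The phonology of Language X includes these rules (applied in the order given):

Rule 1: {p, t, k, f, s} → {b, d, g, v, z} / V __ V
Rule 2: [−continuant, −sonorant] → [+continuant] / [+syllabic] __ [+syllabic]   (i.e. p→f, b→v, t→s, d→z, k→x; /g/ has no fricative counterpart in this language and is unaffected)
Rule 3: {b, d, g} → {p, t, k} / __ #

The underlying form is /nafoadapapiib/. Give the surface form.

Rule 1 (intervocalic voicing): /f/ is a voiceless obstruent between vowels /a/ and /o/, so it voices to [v]. /p/ is a voiceless obstruent between vowels /a/ and /a/, so it voices to [b]. /p/ is a voiceless obstruent between vowels /a/ and /i/, so it voices to [b]. /nafoadapapiib/ → navoadababiib.
Rule 2 (intervocalic spirantization): /d/ is a stop between vowels /a/ and /a/, so it spirantizes to the fricative [z]. /b/ is a stop between vowels /a/ and /a/, so it spirantizes to the fricative [v]. /b/ is a stop between vowels /a/ and /i/, so it spirantizes to the fricative [v]. /navoadababiib/ → navoazavaviib.
Rule 3 (final devoicing): /b/ is a voiced stop in word-final position, so it devoices to [p]. /navoazavaviib/ → navoazavaviip.

navoazavaviip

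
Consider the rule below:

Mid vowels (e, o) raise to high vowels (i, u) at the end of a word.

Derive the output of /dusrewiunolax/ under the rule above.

No segment of /dusrewiunolax/ meets the structural description of the rule, so the form surfaces unchanged.

dusrewiunolax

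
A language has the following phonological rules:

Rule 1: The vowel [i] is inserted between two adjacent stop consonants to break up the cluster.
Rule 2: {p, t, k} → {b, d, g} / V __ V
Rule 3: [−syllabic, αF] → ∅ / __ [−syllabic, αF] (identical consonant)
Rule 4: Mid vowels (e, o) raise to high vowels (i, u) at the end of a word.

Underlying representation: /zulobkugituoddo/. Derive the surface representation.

zulobigugiduodidu

Rule 1 (stop-cluster i-epenthesis): /b/ and /k/ form a stop–stop cluster, so [i] is inserted between them. /d/ and /d/ form a stop–stop cluster, so [i] is inserted between them. /zulobkugituoddo/ → zulobikugituodido.
Rule 2 (intervocalic voicing): /k/ is a voiceless stop between vowels /i/ and /u/, so it voices to [g]. /t/ is a voiceless stop between vowels /i/ and /u/, so it voices to [d]. /zulobikugituodido/ → zulobigugiduodido.
Rule 3 (degemination): no segment meets the environment; /zulobigugiduodido/ is unchanged.
Rule 4 (final vowel raising): /o/ is a mid vowel in word-final position, so it raises to [u]. /zulobigugiduodido/ → zulobigugiduodidu.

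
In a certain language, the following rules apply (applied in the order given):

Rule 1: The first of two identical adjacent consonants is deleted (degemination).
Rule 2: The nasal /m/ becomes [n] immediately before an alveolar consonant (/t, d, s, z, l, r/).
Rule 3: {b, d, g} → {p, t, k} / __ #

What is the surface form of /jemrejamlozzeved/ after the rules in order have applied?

Rule 1 (degemination): /zz/ is a geminate; the first /z/ deletes. /jemrejamlozzeved/ → jemrejamlozeved.
Rule 2 (nasal place assimilation): /m/ precedes the alveolar consonant /r/, so it assimilates in place to [n]. /m/ precedes the alveolar consonant /l/, so it assimilates in place to [n]. /jemrejamlozeved/ → jenrejanlozeved.
Rule 3 (final devoicing): /d/ is a voiced stop in word-final position, so it devoices to [t]. /jenrejanlozeved/ → jenrejanlozevet.

jenrejanlozevet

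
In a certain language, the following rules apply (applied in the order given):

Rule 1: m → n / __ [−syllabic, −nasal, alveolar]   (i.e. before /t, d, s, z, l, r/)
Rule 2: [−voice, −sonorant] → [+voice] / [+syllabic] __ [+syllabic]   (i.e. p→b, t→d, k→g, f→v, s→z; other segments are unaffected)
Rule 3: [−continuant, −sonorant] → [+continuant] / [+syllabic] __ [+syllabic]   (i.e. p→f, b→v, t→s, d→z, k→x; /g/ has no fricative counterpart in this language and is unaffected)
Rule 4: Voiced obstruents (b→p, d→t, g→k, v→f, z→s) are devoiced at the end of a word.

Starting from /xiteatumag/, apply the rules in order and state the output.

Rule 1 (nasal place assimilation): no segment meets the environment; /xiteatumag/ is unchanged.
Rule 2 (intervocalic voicing): /t/ is a voiceless obstruent between vowels /i/ and /e/, so it voices to [d]. /t/ is a voiceless obstruent between vowels /a/ and /u/, so it voices to [d]. /xiteatumag/ → xideadumag.
Rule 3 (intervocalic spirantization): /d/ is a stop between vowels /i/ and /e/, so it spirantizes to the fricative [z]. /d/ is a stop between vowels /a/ and /u/, so it spirantizes to the fricative [z]. /xideadumag/ → xizeazumag.
Rule 4 (final devoicing): /g/ is a voiced obstruent in word-final position, so it devoices to [k]. /xizeazumag/ → xizeazumak.

xizeazumak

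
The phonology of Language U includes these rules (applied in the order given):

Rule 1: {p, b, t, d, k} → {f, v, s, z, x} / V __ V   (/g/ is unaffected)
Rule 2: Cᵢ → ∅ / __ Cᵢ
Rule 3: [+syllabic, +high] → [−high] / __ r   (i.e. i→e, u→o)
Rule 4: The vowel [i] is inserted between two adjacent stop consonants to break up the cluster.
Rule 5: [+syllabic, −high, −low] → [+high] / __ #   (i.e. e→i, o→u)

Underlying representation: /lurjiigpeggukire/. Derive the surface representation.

lorjiigipeguxeri

Rule 1 (intervocalic spirantization): /k/ is a stop between vowels /u/ and /i/, so it spirantizes to the fricative [x]. /lurjiigpeggukire/ → lurjiigpegguxire.
Rule 2 (degemination): /gg/ is a geminate; the first /g/ deletes. /lurjiigpegguxire/ → lurjiigpeguxire.
Rule 3 (pre-rhotic lowering): /u/ is a high vowel immediately before /r/, so it lowers to [o]. /i/ is a high vowel immediately before /r/, so it lowers to [e]. /lurjiigpeguxire/ → lorjiigpeguxere.
Rule 4 (stop-cluster i-epenthesis): /g/ and /p/ form a stop–stop cluster, so [i] is inserted between them. /lorjiigpeguxere/ → lorjiigipeguxere.
Rule 5 (final vowel raising): /e/ is a mid vowel in word-final position, so it raises to [i]. /lorjiigipeguxere/ → lorjiigipeguxeri.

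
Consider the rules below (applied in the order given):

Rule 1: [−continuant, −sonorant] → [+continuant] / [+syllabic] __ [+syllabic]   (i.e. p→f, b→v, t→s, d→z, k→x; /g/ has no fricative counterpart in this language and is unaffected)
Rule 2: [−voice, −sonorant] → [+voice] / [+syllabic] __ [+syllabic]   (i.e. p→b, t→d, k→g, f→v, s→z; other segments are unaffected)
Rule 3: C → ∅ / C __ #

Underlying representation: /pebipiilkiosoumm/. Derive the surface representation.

Rule 1 (intervocalic spirantization): /b/ is a stop between vowels /e/ and /i/, so it spirantizes to the fricative [v]. /p/ is a stop between vowels /i/ and /i/, so it spirantizes to the fricative [f]. /pebipiilkiosoumm/ → pevifiilkiosoumm.
Rule 2 (intervocalic voicing): /f/ is a voiceless obstruent between vowels /i/ and /i/, so it voices to [v]. /s/ is a voiceless obstruent between vowels /o/ and /o/, so it voices to [z]. /pevifiilkiosoumm/ → peviviilkiozoumm.
Rule 3 (final cluster simplification): /m/ is the second consonant of a word-final cluster /mm/, so it deletes. /peviviilkiozoumm/ → peviviilkiozoum.

peviviilkiozoum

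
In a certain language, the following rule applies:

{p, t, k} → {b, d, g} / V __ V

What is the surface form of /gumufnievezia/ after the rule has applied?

No segment of /gumufnievezia/ meets the structural description of the rule, so the form surfaces unchanged.

gumufnievezia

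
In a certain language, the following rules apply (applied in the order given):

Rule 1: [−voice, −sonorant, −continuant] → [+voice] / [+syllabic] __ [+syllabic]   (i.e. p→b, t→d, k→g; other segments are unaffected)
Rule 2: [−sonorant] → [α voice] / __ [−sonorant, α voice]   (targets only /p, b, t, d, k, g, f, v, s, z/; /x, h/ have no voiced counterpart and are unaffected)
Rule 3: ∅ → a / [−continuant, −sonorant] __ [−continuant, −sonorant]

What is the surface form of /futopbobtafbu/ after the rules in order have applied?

fudobabopatavbu

Rule 1 (intervocalic voicing): /t/ is a voiceless stop between vowels /u/ and /o/, so it voices to [d]. /futopbobtafbu/ → fudopbobtafbu.
Rule 2 (regressive voicing assimilation): /p/ precedes the voiced obstruent /b/, so it voices to [b] by assimilation. /b/ precedes the voiceless obstruent /t/, so it devoices to [p] by assimilation. /f/ precedes the voiced obstruent /b/, so it voices to [v] by assimilation. /fudopbobtafbu/ → fudobboptavbu.
Rule 3 (stop-cluster a-epenthesis): /b/ and /b/ form a stop–stop cluster, so [a] is inserted between them. /p/ and /t/ form a stop–stop cluster, so [a] is inserted between them. /fudobboptavbu/ → fudobabopatavbu.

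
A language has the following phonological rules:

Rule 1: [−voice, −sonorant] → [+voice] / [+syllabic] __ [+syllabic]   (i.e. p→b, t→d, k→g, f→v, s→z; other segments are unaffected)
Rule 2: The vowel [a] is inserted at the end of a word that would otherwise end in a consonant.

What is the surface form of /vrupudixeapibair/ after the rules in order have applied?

Rule 1 (intervocalic voicing): /p/ is a voiceless obstruent between vowels /u/ and /u/, so it voices to [b]. /p/ is a voiceless obstruent between vowels /a/ and /i/, so it voices to [b]. /vrupudixeapibair/ → vrubudixeabibair.
Rule 2 (final a-epenthesis): the form ends in the consonant /r/, so [a] is inserted word-finally. /vrubudixeabibair/ → vrubudixeabibaira.

vrubudixeabibaira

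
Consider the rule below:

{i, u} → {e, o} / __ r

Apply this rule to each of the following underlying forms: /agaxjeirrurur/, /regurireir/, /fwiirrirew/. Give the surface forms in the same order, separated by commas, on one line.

agaxjeerroror, regorereer, fwierrerew

/agaxjeirrurur/: /i/ is a high vowel immediately before /r/, so it lowers to [e]. /u/ is a high vowel immediately before /r/, so it lowers to [o]. /u/ is a high vowel immediately before /r/, so it lowers to [o]. → [agaxjeerroror].
/regurireir/: /u/ is a high vowel immediately before /r/, so it lowers to [o]. /i/ is a high vowel immediately before /r/, so it lowers to [e]. /i/ is a high vowel immediately before /r/, so it lowers to [e]. → [regorereer].
/fwiirrirew/: /i/ is a high vowel immediately before /r/, so it lowers to [e]. /i/ is a high vowel immediately before /r/, so it lowers to [e]. → [fwierrerew].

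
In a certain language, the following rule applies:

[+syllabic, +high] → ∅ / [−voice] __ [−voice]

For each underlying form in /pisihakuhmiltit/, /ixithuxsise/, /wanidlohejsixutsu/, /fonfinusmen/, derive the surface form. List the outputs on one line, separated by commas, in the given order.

/pisihakuhmiltit/: /i/ is a high vowel flanked by voiceless consonants /p/ and /s/, so it deletes. /i/ is a high vowel flanked by voiceless consonants /s/ and /h/, so it deletes. /u/ is a high vowel flanked by voiceless consonants /k/ and /h/, so it deletes. /i/ is a high vowel flanked by voiceless consonants /t/ and /t/, so it deletes. → [pshakhmiltt].
/ixithuxsise/: /i/ is a high vowel flanked by voiceless consonants /x/ and /t/, so it deletes. /u/ is a high vowel flanked by voiceless consonants /h/ and /x/, so it deletes. /i/ is a high vowel flanked by voiceless consonants /s/ and /s/, so it deletes. → [ixthxsse].
/wanidlohejsixutsu/: /i/ is a high vowel flanked by voiceless consonants /s/ and /x/, so it deletes. /u/ is a high vowel flanked by voiceless consonants /x/ and /t/, so it deletes. → [wanidlohejsxtsu].
/fonfinusmen/: the rule's environment is not met; surfaces unchanged as [fonfinusmen].

pshakhmiltt, ixthxsse, wanidlohejsxtsu, fonfinusmen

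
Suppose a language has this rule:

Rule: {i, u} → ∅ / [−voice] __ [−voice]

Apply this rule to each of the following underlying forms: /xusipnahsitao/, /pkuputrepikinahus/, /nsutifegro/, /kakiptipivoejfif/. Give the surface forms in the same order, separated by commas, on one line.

xspnahstao, pkptrepkinahs, nstfegro, kakptpivoejff

/xusipnahsitao/: /u/ is a high vowel flanked by voiceless consonants /x/ and /s/, so it deletes. /i/ is a high vowel flanked by voiceless consonants /s/ and /p/, so it deletes. /i/ is a high vowel flanked by voiceless consonants /s/ and /t/, so it deletes. → [xspnahstao].
/pkuputrepikinahus/: /u/ is a high vowel flanked by voiceless consonants /k/ and /p/, so it deletes. /u/ is a high vowel flanked by voiceless consonants /p/ and /t/, so it deletes. /i/ is a high vowel flanked by voiceless consonants /p/ and /k/, so it deletes. /u/ is a high vowel flanked by voiceless consonants /h/ and /s/, so it deletes. → [pkptrepkinahs].
/nsutifegro/: /u/ is a high vowel flanked by voiceless consonants /s/ and /t/, so it deletes. /i/ is a high vowel flanked by voiceless consonants /t/ and /f/, so it deletes. → [nstfegro].
/kakiptipivoejfif/: /i/ is a high vowel flanked by voiceless consonants /k/ and /p/, so it deletes. /i/ is a high vowel flanked by voiceless consonants /t/ and /p/, so it deletes. /i/ is a high vowel flanked by voiceless consonants /f/ and /f/, so it deletes. → [kakptpivoejff].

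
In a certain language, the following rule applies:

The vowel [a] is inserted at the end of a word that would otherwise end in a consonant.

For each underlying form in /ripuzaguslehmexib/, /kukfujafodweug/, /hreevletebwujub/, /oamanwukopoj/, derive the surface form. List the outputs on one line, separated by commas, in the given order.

/ripuzaguslehmexib/: the form ends in the consonant /b/, so [a] is inserted word-finally. → [ripuzaguslehmexiba].
/kukfujafodweug/: the form ends in the consonant /g/, so [a] is inserted word-finally. → [kukfujafodweuga].
/hreevletebwujub/: the form ends in the consonant /b/, so [a] is inserted word-finally. → [hreevletebwujuba].
/oamanwukopoj/: the form ends in the consonant /j/, so [a] is inserted word-finally. → [oamanwukopoja].

ripuzaguslehmexiba, kukfujafodweuga, hreevletebwujuba, oamanwukopoja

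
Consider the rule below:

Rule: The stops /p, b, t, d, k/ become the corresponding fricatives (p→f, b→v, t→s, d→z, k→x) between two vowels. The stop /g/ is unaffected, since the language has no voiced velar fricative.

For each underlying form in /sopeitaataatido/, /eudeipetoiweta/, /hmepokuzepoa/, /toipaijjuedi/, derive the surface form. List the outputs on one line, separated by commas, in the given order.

sofeisaasaasizo, euzeifesoiwesa, hmefoxuzefoa, toifaijjuezi

/sopeitaataatido/: /p/ is a stop between vowels /o/ and /e/, so it spirantizes to the fricative [f]. /t/ is a stop between vowels /i/ and /a/, so it spirantizes to the fricative [s]. /t/ is a stop between vowels /a/ and /a/, so it spirantizes to the fricative [s]. /t/ is a stop between vowels /a/ and /i/, so it spirantizes to the fricative [s]. /d/ is a stop between vowels /i/ and /o/, so it spirantizes to the fricative [z]. → [sofeisaasaasizo].
/eudeipetoiweta/: /d/ is a stop between vowels /u/ and /e/, so it spirantizes to the fricative [z]. /p/ is a stop between vowels /i/ and /e/, so it spirantizes to the fricative [f]. /t/ is a stop between vowels /e/ and /o/, so it spirantizes to the fricative [s]. /t/ is a stop between vowels /e/ and /a/, so it spirantizes to the fricative [s]. → [euzeifesoiwesa].
/hmepokuzepoa/: /p/ is a stop between vowels /e/ and /o/, so it spirantizes to the fricative [f]. /k/ is a stop between vowels /o/ and /u/, so it spirantizes to the fricative [x]. /p/ is a stop between vowels /e/ and /o/, so it spirantizes to the fricative [f]. → [hmefoxuzefoa].
/toipaijjuedi/: /p/ is a stop between vowels /i/ and /a/, so it spirantizes to the fricative [f]. /d/ is a stop between vowels /e/ and /i/, so it spirantizes to the fricative [z]. → [toifaijjuezi].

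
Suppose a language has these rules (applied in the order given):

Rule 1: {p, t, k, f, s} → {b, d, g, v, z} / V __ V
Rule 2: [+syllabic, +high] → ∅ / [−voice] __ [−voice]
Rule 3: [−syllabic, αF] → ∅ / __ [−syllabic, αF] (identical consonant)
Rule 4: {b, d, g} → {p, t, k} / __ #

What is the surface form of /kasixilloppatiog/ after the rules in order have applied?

Rule 1 (intervocalic voicing): /s/ is a voiceless obstruent between vowels /a/ and /i/, so it voices to [z]. /t/ is a voiceless obstruent between vowels /a/ and /i/, so it voices to [d]. /kasixilloppatiog/ → kazixilloppadiog.
Rule 2 (high vowel syncope): no segment meets the environment; /kazixilloppadiog/ is unchanged.
Rule 3 (degemination): /ll/ is a geminate; the first /l/ deletes. /pp/ is a geminate; the first /p/ deletes. /kazixilloppadiog/ → kazixilopadiog.
Rule 4 (final devoicing): /g/ is a voiced stop in word-final position, so it devoices to [k]. /kazixilopadiog/ → kazixilopadiok.

kazixilopadiok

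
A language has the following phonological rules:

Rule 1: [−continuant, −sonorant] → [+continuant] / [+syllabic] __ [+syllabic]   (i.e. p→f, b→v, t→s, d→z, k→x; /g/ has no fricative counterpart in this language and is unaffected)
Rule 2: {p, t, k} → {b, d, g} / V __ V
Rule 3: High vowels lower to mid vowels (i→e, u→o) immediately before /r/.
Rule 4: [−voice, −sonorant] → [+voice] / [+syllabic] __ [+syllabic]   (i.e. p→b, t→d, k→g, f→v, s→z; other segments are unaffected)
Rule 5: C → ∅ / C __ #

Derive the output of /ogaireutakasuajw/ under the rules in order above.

ogaereuzaxazuaj

Rule 1 (intervocalic spirantization): /t/ is a stop between vowels /u/ and /a/, so it spirantizes to the fricative [s]. /k/ is a stop between vowels /a/ and /a/, so it spirantizes to the fricative [x]. /ogaireutakasuajw/ → ogaireusaxasuajw.
Rule 2 (intervocalic voicing): no segment meets the environment; /ogaireusaxasuajw/ is unchanged.
Rule 3 (pre-rhotic lowering): /i/ is a high vowel immediately before /r/, so it lowers to [e]. /ogaireusaxasuajw/ → ogaereusaxasuajw.
Rule 4 (intervocalic voicing): /s/ is a voiceless obstruent between vowels /u/ and /a/, so it voices to [z]. /s/ is a voiceless obstruent between vowels /a/ and /u/, so it voices to [z]. /ogaereusaxasuajw/ → ogaereuzaxazuajw.
Rule 5 (final cluster simplification): /w/ is the second consonant of a word-final cluster /jw/, so it deletes. /ogaereuzaxazuajw/ → ogaereuzaxazuaj.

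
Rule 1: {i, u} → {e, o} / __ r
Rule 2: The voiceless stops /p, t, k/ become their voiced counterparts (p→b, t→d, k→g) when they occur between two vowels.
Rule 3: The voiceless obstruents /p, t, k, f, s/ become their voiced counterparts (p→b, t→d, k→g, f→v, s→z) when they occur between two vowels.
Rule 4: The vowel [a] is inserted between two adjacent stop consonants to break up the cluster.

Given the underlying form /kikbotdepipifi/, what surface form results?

kikabotadebibivi

Rule 1 (pre-rhotic lowering): no segment meets the environment; /kikbotdepipifi/ is unchanged.
Rule 2 (intervocalic voicing): /p/ is a voiceless stop between vowels /e/ and /i/, so it voices to [b]. /p/ is a voiceless stop between vowels /i/ and /i/, so it voices to [b]. /kikbotdepipifi/ → kikbotdebibifi.
Rule 3 (intervocalic voicing): /f/ is a voiceless obstruent between vowels /i/ and /i/, so it voices to [v]. /kikbotdebibifi/ → kikbotdebibivi.
Rule 4 (stop-cluster a-epenthesis): /k/ and /b/ form a stop–stop cluster, so [a] is inserted between them. /t/ and /d/ form a stop–stop cluster, so [a] is inserted between them. /kikbotdebibivi/ → kikabotadebibivi.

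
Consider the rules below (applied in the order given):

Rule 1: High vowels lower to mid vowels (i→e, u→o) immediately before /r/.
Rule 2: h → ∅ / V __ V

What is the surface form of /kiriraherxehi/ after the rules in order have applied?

kereraerxei

Rule 1 (pre-rhotic lowering): /i/ is a high vowel immediately before /r/, so it lowers to [e]. /i/ is a high vowel immediately before /r/, so it lowers to [e]. /kiriraherxehi/ → kereraherxehi.
Rule 2 (intervocalic h-deletion): /h/ occurs between vowels /a/ and /e/, so it deletes. /h/ occurs between vowels /e/ and /i/, so it deletes. /kereraherxehi/ → kereraerxei.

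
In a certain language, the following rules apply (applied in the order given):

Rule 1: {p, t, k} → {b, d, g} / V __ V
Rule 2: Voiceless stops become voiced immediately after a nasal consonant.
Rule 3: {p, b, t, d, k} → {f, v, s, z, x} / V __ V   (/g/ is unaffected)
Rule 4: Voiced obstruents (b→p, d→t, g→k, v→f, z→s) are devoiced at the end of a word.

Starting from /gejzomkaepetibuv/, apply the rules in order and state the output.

gejzomgaevezivuf

Rule 1 (intervocalic voicing): /p/ is a voiceless stop between vowels /e/ and /e/, so it voices to [b]. /t/ is a voiceless stop between vowels /e/ and /i/, so it voices to [d]. /gejzomkaepetibuv/ → gejzomkaebedibuv.
Rule 2 (post-nasal voicing): /k/ is a voiceless stop immediately after the nasal /m/, so it voices to [g]. /gejzomkaebedibuv/ → gejzomgaebedibuv.
Rule 3 (intervocalic spirantization): /b/ is a stop between vowels /e/ and /e/, so it spirantizes to the fricative [v]. /d/ is a stop between vowels /e/ and /i/, so it spirantizes to the fricative [z]. /b/ is a stop between vowels /i/ and /u/, so it spirantizes to the fricative [v]. /gejzomgaebedibuv/ → gejzomgaevezivuv.
Rule 4 (final devoicing): /v/ is a voiced obstruent in word-final position, so it devoices to [f]. /gejzomgaevezivuv/ → gejzomgaevezivuf.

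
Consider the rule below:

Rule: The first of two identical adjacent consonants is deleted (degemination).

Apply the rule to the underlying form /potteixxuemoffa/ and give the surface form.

poteixuemofa

/tt/ is a geminate; the first /t/ deletes.
/xx/ is a geminate; the first /x/ deletes.
/ff/ is a geminate; the first /f/ deletes.
The other instances of /p/, /t/, /x/, /m/, /f/ do not occur in the required environment and remain unchanged.
Surface form: [poteixuemofa].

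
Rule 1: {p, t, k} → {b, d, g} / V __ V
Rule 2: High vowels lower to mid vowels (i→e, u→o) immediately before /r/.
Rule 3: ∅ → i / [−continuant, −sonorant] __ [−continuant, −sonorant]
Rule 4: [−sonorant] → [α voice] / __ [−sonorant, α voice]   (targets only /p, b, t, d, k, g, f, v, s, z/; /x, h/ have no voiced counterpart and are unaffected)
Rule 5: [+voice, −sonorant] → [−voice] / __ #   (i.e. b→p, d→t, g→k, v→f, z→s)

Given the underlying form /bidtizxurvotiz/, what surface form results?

biditisxorvodis

Rule 1 (intervocalic voicing): /t/ is a voiceless stop between vowels /o/ and /i/, so it voices to [d]. /bidtizxurvotiz/ → bidtizxurvodiz.
Rule 2 (pre-rhotic lowering): /u/ is a high vowel immediately before /r/, so it lowers to [o]. /bidtizxurvodiz/ → bidtizxorvodiz.
Rule 3 (stop-cluster i-epenthesis): /d/ and /t/ form a stop–stop cluster, so [i] is inserted between them. /bidtizxorvodiz/ → biditizxorvodiz.
Rule 4 (regressive voicing assimilation): /z/ precedes the voiceless obstruent /x/, so it devoices to [s] by assimilation. /biditizxorvodiz/ → biditisxorvodiz.
Rule 5 (final devoicing): /z/ is a voiced obstruent in word-final position, so it devoices to [s]. /biditisxorvodiz/ → biditisxorvodis.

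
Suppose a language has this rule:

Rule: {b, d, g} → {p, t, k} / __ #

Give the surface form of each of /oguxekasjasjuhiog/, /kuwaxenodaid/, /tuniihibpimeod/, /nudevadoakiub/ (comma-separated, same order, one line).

oguxekasjasjuhiok, kuwaxenodait, tuniihibpimeot, nudevadoakiup

/oguxekasjasjuhiog/: /g/ is a voiced stop in word-final position, so it devoices to [k]. → [oguxekasjasjuhiok].
/kuwaxenodaid/: /d/ is a voiced stop in word-final position, so it devoices to [t]. → [kuwaxenodait].
/tuniihibpimeod/: /d/ is a voiced stop in word-final position, so it devoices to [t]. → [tuniihibpimeot].
/nudevadoakiub/: /b/ is a voiced stop in word-final position, so it devoices to [p]. → [nudevadoakiup].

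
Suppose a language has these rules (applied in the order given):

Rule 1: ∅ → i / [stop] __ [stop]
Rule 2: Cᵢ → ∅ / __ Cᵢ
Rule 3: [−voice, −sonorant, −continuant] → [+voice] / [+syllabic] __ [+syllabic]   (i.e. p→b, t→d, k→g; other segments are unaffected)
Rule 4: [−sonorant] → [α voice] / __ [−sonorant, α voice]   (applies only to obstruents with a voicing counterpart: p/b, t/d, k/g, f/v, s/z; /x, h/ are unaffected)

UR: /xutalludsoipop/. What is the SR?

xudalutsoibop

Rule 1 (stop-cluster i-epenthesis): no segment meets the environment; /xutalludsoipop/ is unchanged.
Rule 2 (degemination): /ll/ is a geminate; the first /l/ deletes. /xutalludsoipop/ → xutaludsoipop.
Rule 3 (intervocalic voicing): /t/ is a voiceless stop between vowels /u/ and /a/, so it voices to [d]. /p/ is a voiceless stop between vowels /i/ and /o/, so it voices to [b]. /xutaludsoipop/ → xudaludsoibop.
Rule 4 (regressive voicing assimilation): /d/ precedes the voiceless obstruent /s/, so it devoices to [t] by assimilation. /xudaludsoibop/ → xudalutsoibop.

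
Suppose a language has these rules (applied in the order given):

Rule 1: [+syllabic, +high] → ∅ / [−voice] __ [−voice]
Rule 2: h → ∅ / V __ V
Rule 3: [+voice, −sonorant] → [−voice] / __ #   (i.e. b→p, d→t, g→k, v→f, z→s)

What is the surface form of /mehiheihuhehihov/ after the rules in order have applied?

mehheihhehhof

Rule 1 (high vowel syncope): /i/ is a high vowel flanked by voiceless consonants /h/ and /h/, so it deletes. /u/ is a high vowel flanked by voiceless consonants /h/ and /h/, so it deletes. /i/ is a high vowel flanked by voiceless consonants /h/ and /h/, so it deletes. /mehiheihuhehihov/ → mehheihhehhov.
Rule 2 (intervocalic h-deletion): no segment meets the environment; /mehheihhehhov/ is unchanged.
Rule 3 (final devoicing): /v/ is a voiced obstruent in word-final position, so it devoices to [f]. /mehheihhehhov/ → mehheihhehhof.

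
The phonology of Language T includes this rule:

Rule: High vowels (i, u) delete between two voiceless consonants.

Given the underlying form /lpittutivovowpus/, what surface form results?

lptttivovowps

/i/ is a high vowel flanked by voiceless consonants /p/ and /t/, so it deletes.
/u/ is a high vowel flanked by voiceless consonants /t/ and /t/, so it deletes.
/u/ is a high vowel flanked by voiceless consonants /p/ and /s/, so it deletes.
The other instance of /i/ does not occur in the required environment and remains unchanged.
Surface form: [lptttivovowps].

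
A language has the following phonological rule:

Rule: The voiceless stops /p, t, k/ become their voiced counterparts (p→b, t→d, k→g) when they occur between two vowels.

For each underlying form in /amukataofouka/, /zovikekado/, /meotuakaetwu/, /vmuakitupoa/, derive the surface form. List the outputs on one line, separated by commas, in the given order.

/amukataofouka/: /k/ is a voiceless stop between vowels /u/ and /a/, so it voices to [g]. /t/ is a voiceless stop between vowels /a/ and /a/, so it voices to [d]. /k/ is a voiceless stop between vowels /u/ and /a/, so it voices to [g]. → [amugadaofouga].
/zovikekado/: /k/ is a voiceless stop between vowels /i/ and /e/, so it voices to [g]. /k/ is a voiceless stop between vowels /e/ and /a/, so it voices to [g]. → [zovigegado].
/meotuakaetwu/: /t/ is a voiceless stop between vowels /o/ and /u/, so it voices to [d]. /k/ is a voiceless stop between vowels /a/ and /a/, so it voices to [g]. → [meoduagaetwu].
/vmuakitupoa/: /k/ is a voiceless stop between vowels /a/ and /i/, so it voices to [g]. /t/ is a voiceless stop between vowels /i/ and /u/, so it voices to [d]. /p/ is a voiceless stop between vowels /u/ and /o/, so it voices to [b]. → [vmuagiduboa].

amugadaofouga, zovigegado, meoduagaetwu, vmuagiduboa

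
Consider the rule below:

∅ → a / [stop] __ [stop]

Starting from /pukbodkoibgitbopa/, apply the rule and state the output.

pukabodakoibagitabopa

/k/ and /b/ form a stop–stop cluster, so [a] is inserted between them.
/d/ and /k/ form a stop–stop cluster, so [a] is inserted between them.
/b/ and /g/ form a stop–stop cluster, so [a] is inserted between them.
/t/ and /b/ form a stop–stop cluster, so [a] is inserted between them.
Surface form: [pukabodakoibagitabopa].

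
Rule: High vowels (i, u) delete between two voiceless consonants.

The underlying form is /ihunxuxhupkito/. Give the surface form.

ihunxxhpkto

/u/ is a high vowel flanked by voiceless consonants /x/ and /x/, so it deletes.
/u/ is a high vowel flanked by voiceless consonants /h/ and /p/, so it deletes.
/i/ is a high vowel flanked by voiceless consonants /k/ and /t/, so it deletes.
The other instances of /i/, /u/ do not occur in the required environment and remain unchanged.
Surface form: [ihunxxhpkto].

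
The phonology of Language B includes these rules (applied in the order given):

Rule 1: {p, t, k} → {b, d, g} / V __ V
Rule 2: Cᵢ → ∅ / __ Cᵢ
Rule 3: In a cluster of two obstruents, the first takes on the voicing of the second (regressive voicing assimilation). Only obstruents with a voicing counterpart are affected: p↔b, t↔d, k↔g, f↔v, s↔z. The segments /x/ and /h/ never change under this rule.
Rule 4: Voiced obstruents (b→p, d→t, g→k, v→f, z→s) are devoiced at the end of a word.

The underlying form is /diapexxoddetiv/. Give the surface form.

diabexodedif

Rule 1 (intervocalic voicing): /p/ is a voiceless stop between vowels /a/ and /e/, so it voices to [b]. /t/ is a voiceless stop between vowels /e/ and /i/, so it voices to [d]. /diapexxoddetiv/ → diabexxoddediv.
Rule 2 (degemination): /xx/ is a geminate; the first /x/ deletes. /dd/ is a geminate; the first /d/ deletes. /diabexxoddediv/ → diabexodediv.
Rule 3 (regressive voicing assimilation): no segment meets the environment; /diabexodediv/ is unchanged.
Rule 4 (final devoicing): /v/ is a voiced obstruent in word-final position, so it devoices to [f]. /diabexodediv/ → diabexodedif.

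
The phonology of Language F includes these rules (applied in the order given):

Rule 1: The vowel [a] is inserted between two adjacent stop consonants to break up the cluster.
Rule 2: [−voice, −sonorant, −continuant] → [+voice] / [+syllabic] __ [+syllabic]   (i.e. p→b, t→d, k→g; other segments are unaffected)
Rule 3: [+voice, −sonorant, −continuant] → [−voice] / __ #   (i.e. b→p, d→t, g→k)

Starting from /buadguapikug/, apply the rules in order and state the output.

Rule 1 (stop-cluster a-epenthesis): /d/ and /g/ form a stop–stop cluster, so [a] is inserted between them. /buadguapikug/ → buadaguapikug.
Rule 2 (intervocalic voicing): /p/ is a voiceless stop between vowels /a/ and /i/, so it voices to [b]. /k/ is a voiceless stop between vowels /i/ and /u/, so it voices to [g]. /buadaguapikug/ → buadaguabigug.
Rule 3 (final devoicing): /g/ is a voiced stop in word-final position, so it devoices to [k]. /buadaguabigug/ → buadaguabiguk.

buadaguabiguk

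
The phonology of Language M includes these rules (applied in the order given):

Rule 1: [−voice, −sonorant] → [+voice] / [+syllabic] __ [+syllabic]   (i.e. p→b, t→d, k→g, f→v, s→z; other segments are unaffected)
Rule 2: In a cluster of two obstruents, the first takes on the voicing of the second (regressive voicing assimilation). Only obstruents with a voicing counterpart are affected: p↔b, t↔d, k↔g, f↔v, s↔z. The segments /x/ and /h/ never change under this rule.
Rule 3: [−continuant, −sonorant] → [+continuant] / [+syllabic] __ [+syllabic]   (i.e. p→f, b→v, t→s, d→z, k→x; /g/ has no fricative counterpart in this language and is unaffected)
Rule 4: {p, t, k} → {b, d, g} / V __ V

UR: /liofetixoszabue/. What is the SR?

liovezixozzavue

Rule 1 (intervocalic voicing): /f/ is a voiceless obstruent between vowels /o/ and /e/, so it voices to [v]. /t/ is a voiceless obstruent between vowels /e/ and /i/, so it voices to [d]. /liofetixoszabue/ → liovedixoszabue.
Rule 2 (regressive voicing assimilation): /s/ precedes the voiced obstruent /z/, so it voices to [z] by assimilation. /liovedixoszabue/ → liovedixozzabue.
Rule 3 (intervocalic spirantization): /d/ is a stop between vowels /e/ and /i/, so it spirantizes to the fricative [z]. /b/ is a stop between vowels /a/ and /u/, so it spirantizes to the fricative [v]. /liovedixozzabue/ → liovezixozzavue.
Rule 4 (intervocalic voicing): no segment meets the environment; /liovezixozzavue/ is unchanged.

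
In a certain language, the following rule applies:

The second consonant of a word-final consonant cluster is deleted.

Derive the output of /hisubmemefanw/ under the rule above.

hisubmemefan

/w/ is the second consonant of a word-final cluster /nw/, so it deletes.
The other instances of /h/, /s/, /b/, /m/, /f/, /n/ do not occur in the required environment and remain unchanged.
Surface form: [hisubmemefan].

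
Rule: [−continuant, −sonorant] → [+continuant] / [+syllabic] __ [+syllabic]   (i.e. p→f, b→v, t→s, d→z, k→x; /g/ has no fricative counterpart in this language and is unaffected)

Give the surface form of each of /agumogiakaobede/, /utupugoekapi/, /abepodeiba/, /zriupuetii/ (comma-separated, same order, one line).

/agumogiakaobede/: /k/ is a stop between vowels /a/ and /a/, so it spirantizes to the fricative [x]. /b/ is a stop between vowels /o/ and /e/, so it spirantizes to the fricative [v]. /d/ is a stop between vowels /e/ and /e/, so it spirantizes to the fricative [z]. → [agumogiaxaoveze].
/utupugoekapi/: /t/ is a stop between vowels /u/ and /u/, so it spirantizes to the fricative [s]. /p/ is a stop between vowels /u/ and /u/, so it spirantizes to the fricative [f]. /k/ is a stop between vowels /e/ and /a/, so it spirantizes to the fricative [x]. /p/ is a stop between vowels /a/ and /i/, so it spirantizes to the fricative [f]. → [usufugoexafi].
/abepodeiba/: /b/ is a stop between vowels /a/ and /e/, so it spirantizes to the fricative [v]. /p/ is a stop between vowels /e/ and /o/, so it spirantizes to the fricative [f]. /d/ is a stop between vowels /o/ and /e/, so it spirantizes to the fricative [z]. /b/ is a stop between vowels /i/ and /a/, so it spirantizes to the fricative [v]. → [avefozeiva].
/zriupuetii/: /p/ is a stop between vowels /u/ and /u/, so it spirantizes to the fricative [f]. /t/ is a stop between vowels /e/ and /i/, so it spirantizes to the fricative [s]. → [zriufuesii].

agumogiaxaoveze, usufugoexafi, avefozeiva, zriufuesii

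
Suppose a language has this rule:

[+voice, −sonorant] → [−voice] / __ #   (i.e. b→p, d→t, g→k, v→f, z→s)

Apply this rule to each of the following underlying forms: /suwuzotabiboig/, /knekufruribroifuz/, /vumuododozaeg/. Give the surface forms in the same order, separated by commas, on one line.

/suwuzotabiboig/: /g/ is a voiced obstruent in word-final position, so it devoices to [k]. → [suwuzotabiboik].
/knekufruribroifuz/: /z/ is a voiced obstruent in word-final position, so it devoices to [s]. → [knekufruribroifus].
/vumuododozaeg/: /g/ is a voiced obstruent in word-final position, so it devoices to [k]. → [vumuododozaek].

suwuzotabiboik, knekufruribroifus, vumuododozaek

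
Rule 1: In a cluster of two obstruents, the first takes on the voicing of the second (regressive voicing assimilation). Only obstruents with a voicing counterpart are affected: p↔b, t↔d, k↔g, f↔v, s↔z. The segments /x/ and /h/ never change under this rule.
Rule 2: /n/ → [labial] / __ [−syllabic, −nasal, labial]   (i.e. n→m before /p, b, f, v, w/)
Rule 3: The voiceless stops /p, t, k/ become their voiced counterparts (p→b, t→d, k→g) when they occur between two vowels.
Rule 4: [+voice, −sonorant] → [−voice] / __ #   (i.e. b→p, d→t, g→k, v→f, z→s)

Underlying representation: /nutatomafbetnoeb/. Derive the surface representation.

Rule 1 (regressive voicing assimilation): /f/ precedes the voiced obstruent /b/, so it voices to [v] by assimilation. /nutatomafbetnoeb/ → nutatomavbetnoeb.
Rule 2 (nasal place assimilation): no segment meets the environment; /nutatomavbetnoeb/ is unchanged.
Rule 3 (intervocalic voicing): /t/ is a voiceless stop between vowels /u/ and /a/, so it voices to [d]. /t/ is a voiceless stop between vowels /a/ and /o/, so it voices to [d]. /nutatomavbetnoeb/ → nudadomavbetnoeb.
Rule 4 (final devoicing): /b/ is a voiced obstruent in word-final position, so it devoices to [p]. /nudadomavbetnoeb/ → nudadomavbetnoep.

nudadomavbetnoep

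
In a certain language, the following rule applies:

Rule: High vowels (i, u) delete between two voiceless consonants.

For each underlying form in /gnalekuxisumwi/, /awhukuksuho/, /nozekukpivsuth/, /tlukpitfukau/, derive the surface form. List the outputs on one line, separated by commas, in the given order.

/gnalekuxisumwi/: /u/ is a high vowel flanked by voiceless consonants /k/ and /x/, so it deletes. /i/ is a high vowel flanked by voiceless consonants /x/ and /s/, so it deletes. → [gnalekxsumwi].
/awhukuksuho/: /u/ is a high vowel flanked by voiceless consonants /h/ and /k/, so it deletes. /u/ is a high vowel flanked by voiceless consonants /k/ and /k/, so it deletes. /u/ is a high vowel flanked by voiceless consonants /s/ and /h/, so it deletes. → [awhkksho].
/nozekukpivsuth/: /u/ is a high vowel flanked by voiceless consonants /k/ and /k/, so it deletes. /u/ is a high vowel flanked by voiceless consonants /s/ and /t/, so it deletes. → [nozekkpivsth].
/tlukpitfukau/: /i/ is a high vowel flanked by voiceless consonants /p/ and /t/, so it deletes. /u/ is a high vowel flanked by voiceless consonants /f/ and /k/, so it deletes. → [tlukptfkau].

gnalekxsumwi, awhkksho, nozekkpivsth, tlukptfkau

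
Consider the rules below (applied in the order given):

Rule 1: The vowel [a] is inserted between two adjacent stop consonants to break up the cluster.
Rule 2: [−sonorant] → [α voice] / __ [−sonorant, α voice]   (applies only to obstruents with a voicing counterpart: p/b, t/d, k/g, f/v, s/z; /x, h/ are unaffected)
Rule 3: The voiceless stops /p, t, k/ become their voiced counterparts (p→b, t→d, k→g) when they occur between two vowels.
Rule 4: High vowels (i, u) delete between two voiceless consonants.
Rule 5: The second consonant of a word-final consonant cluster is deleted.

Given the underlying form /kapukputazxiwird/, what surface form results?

kabugabudasxiwir

Rule 1 (stop-cluster a-epenthesis): /k/ and /p/ form a stop–stop cluster, so [a] is inserted between them. /kapukputazxiwird/ → kapukaputazxiwird.
Rule 2 (regressive voicing assimilation): /z/ precedes the voiceless obstruent /x/, so it devoices to [s] by assimilation. /kapukaputazxiwird/ → kapukaputasxiwird.
Rule 3 (intervocalic voicing): /p/ is a voiceless stop between vowels /a/ and /u/, so it voices to [b]. /k/ is a voiceless stop between vowels /u/ and /a/, so it voices to [g]. /p/ is a voiceless stop between vowels /a/ and /u/, so it voices to [b]. /t/ is a voiceless stop between vowels /u/ and /a/, so it voices to [d]. /kapukaputasxiwird/ → kabugabudasxiwird.
Rule 4 (high vowel syncope): no segment meets the environment; /kabugabudasxiwird/ is unchanged.
Rule 5 (final cluster simplification): /d/ is the second consonant of a word-final cluster /rd/, so it deletes. /kabugabudasxiwird/ → kabugabudasxiwir.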